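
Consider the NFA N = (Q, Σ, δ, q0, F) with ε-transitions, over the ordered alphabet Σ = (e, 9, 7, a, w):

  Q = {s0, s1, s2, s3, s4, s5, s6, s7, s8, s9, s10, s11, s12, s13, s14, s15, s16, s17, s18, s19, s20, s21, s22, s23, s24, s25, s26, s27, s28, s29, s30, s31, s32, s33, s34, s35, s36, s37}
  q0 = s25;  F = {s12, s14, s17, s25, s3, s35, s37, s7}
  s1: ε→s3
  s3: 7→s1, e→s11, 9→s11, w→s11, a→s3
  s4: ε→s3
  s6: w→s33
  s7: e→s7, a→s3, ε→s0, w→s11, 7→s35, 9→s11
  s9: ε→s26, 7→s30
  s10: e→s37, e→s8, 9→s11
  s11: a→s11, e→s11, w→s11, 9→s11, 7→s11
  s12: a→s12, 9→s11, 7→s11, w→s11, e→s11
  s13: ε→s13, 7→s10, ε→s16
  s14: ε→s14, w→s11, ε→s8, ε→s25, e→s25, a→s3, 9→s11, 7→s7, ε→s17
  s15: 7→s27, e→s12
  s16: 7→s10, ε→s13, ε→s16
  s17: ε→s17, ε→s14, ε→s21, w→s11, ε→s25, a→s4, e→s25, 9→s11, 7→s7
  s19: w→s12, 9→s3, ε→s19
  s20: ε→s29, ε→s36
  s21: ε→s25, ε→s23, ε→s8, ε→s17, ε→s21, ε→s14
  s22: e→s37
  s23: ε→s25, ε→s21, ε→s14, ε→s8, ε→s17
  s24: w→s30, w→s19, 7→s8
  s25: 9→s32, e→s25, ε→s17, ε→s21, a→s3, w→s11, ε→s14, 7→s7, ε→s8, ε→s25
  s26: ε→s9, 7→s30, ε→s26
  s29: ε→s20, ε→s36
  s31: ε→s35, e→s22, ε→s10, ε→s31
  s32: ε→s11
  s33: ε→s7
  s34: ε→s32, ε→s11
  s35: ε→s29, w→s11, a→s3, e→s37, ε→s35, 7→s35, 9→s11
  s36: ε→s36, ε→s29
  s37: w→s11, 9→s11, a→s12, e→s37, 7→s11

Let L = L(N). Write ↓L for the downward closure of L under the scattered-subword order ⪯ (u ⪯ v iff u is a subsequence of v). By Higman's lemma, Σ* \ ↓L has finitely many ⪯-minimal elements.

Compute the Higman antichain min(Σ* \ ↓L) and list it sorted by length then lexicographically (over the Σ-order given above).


A = [9, w, ae, 77e7].

|Q|=38, |F|=8, |δ|=112 (50 ε).
min D↑ (7 st, q0=0, F={1}): 0:e→0,9→1,7→2,a→3,w→1 1:e→1,9→1,7→1,a→1,w→1 2:e→2,9→1,7→4,a→3,w→1 3:e→1,9→1,7→3,a→3,w→1 4:e→5,9→1,7→4,a→3,w→1 5:e→5,9→1,7→1,a→6,w→1 6:e→1,9→1,7→1,a→6,w→1 [Hopcroft].
'9': run [19, 2] end={s11,s32} — reject; 1/1 deletions ∈↓L.
'w': |S_i|=[19, 1] end={s11} ∉↓L; 1/1 deletions ∈↓L.
'ae': N↓-sim [19, 5, 1] end={s11} rej; 2/2 single-dels accept.
'77e7': N↓-sim [19, 11, 9, 3, 1] end={s11} — reject; 4/4 del acc.
4 words, ⪯-incomp.


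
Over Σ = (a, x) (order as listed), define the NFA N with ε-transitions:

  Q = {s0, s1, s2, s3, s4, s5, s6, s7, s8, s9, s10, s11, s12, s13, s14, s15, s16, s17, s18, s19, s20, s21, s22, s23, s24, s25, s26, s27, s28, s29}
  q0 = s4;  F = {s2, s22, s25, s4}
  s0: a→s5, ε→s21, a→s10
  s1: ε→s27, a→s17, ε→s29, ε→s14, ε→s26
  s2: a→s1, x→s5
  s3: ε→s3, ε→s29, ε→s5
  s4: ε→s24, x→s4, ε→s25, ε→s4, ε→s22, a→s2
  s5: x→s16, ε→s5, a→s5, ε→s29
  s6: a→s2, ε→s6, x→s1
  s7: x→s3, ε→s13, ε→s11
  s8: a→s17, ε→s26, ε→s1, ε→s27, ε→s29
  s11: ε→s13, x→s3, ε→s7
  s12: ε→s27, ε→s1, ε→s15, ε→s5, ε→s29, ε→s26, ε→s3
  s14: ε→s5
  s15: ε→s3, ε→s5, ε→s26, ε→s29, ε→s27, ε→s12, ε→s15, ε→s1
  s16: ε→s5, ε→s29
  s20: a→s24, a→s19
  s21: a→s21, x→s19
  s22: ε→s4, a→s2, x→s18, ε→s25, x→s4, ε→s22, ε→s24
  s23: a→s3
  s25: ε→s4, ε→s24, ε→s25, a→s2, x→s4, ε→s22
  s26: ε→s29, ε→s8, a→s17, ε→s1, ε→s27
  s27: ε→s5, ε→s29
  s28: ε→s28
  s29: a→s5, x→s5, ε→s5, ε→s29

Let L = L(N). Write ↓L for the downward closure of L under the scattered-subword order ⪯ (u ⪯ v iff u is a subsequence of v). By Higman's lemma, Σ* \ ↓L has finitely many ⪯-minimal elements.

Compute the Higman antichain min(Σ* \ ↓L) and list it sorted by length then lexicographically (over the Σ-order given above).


min(Σ*\↓L) = [aa, ax].

|Q|=30, |F|=4, |δ|=85 (58 ε).
min D↑ (3 st, q0=0, F={2}): 0:a→1,x→0 1:a→2,x→2 2:a→2,x→2.
'aa': |S_i|=[15, 10, 9] end={s1,s14,s16,s17,s26,s27,s29,s5,s8} rej; 2/2 deletions ∈↓L.
'ax': |S_i|=[15, 10, 3] end={s16,s29,s5} ∉↓L; 2/2 single-dels accept.
2 words, ⪯-incomp.


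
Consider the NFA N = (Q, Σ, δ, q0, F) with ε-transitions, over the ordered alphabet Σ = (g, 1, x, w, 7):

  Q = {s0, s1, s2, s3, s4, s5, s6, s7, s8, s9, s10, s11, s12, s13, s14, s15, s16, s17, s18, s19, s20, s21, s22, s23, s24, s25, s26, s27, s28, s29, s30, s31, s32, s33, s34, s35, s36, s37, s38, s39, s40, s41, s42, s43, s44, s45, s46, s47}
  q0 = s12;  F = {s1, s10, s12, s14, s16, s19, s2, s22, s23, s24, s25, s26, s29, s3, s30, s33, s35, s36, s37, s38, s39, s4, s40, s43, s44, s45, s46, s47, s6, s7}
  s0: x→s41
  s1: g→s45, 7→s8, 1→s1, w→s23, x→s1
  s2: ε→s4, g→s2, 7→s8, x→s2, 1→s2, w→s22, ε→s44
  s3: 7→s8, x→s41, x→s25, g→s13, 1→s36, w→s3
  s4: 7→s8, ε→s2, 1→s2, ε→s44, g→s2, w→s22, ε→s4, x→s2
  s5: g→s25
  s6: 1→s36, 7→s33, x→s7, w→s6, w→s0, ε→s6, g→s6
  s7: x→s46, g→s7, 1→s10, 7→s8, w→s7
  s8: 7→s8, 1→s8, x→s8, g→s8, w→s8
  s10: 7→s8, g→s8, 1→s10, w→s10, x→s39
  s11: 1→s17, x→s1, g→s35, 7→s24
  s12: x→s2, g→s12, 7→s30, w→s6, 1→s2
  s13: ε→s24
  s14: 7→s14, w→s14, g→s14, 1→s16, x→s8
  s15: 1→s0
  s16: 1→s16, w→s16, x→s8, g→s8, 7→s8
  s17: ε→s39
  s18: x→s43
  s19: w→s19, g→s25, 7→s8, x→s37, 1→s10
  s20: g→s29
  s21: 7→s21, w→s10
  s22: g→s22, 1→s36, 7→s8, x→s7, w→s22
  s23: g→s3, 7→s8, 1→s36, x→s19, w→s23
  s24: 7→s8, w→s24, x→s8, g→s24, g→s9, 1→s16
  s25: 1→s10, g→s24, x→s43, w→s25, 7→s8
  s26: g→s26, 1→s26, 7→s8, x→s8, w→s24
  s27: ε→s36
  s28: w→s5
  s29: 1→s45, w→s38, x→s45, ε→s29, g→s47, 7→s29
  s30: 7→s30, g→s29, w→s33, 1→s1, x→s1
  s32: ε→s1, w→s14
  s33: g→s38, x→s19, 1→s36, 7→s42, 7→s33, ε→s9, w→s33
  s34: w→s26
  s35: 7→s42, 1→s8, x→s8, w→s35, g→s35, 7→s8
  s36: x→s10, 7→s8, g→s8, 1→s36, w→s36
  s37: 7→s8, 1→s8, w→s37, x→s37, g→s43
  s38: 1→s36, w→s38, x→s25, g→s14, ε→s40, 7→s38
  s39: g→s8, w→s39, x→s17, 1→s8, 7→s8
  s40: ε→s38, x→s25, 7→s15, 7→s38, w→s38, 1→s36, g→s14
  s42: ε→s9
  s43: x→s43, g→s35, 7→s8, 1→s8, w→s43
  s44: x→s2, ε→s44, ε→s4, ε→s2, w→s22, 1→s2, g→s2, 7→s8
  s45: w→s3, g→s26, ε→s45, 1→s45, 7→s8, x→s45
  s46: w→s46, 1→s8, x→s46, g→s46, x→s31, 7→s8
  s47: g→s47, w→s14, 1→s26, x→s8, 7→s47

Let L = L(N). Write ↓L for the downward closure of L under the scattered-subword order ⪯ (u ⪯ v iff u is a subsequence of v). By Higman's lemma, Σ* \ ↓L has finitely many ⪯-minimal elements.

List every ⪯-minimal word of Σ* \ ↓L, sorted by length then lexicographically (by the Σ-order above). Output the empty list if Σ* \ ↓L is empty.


|Q|=48, |F|=30, |δ|=195 (19 ε).
min D↑ (28 st, q0=0, F={5}): 0:g→0,1→1,x→1,w→2,7→3 1:g→1,1→1,x→1,w→4,7→5 2:g→2,1→6,x→7,w→2,7→8 3:g→9,1→10,x→10,w→8,7→3 4:g→4,1→6,x→7,w→4,7→5 5:g→5,1→5,x→5,w→5,7→5 6:g→5,1→6,x→11,w→6,7→5 7:g→7,1→11,x→12,w→7,7→5 8:g→13,1→6,x→14,w→8,7→8 9:g→15,1→16,x→16,w→13,7→9 10:g→16,1→10,x→10,w→17,7→5 11:g→5,1→11,x→18,w→11,7→5 12:g→12,1→5,x→12,w→12,7→5 13:g→19,1→6,x→20,w→13,7→13 14:g→20,1→11,x→21,w→14,7→5 15:g→15,1→22,x→5,w→19,7→15 16:g→22,1→16,x→16,w→23,7→5 17:g→23,1→6,x→14,w→17,7→5 18:g→5,1→5,x→18,w→18,7→5 19:g→19,1→24,x→5,w→19,7→19 20:g→25,1→11,x→26,w→20,7→5 21:g→26,1→5,x→21,w→21,7→5 22:g→22,1→22,x→5,w→25,7→5 23:g→25,1→6,x→20,w→23,7→5 24:g→5,1→24,x→5,w→24,7→5 25:g→25,1→24,x→5,w→25,7→5 26:g→27,1→5,x→26,w→26,7→5 27:g→27,1→5,x→5,w→27,7→5 (ε-aug+det+¬).
'17': run [39, 29, 3] end={s42,s8,s9} ∉↓L; 2/2 del acc.
'x7': run [39, 28, 3] end={s42,s8,s9} ∉↓L; 2/2 single-dels accept.
'w1g': N↓-sim [39, 29, 8, 1] end={s8} rej; 3/3 deletions ∈↓L.
'wxx1': run [39, 29, 17, 10, 1] end={s8} rej; 4/4 del acc.
'7ggx': run [39, 30, 24, 10, 1] end={s8} ∉↓L; 4/4 deletions ∈↓L.
5 minimals (antichain).

A = [17, x7, w1g, wxx1, 7ggx].


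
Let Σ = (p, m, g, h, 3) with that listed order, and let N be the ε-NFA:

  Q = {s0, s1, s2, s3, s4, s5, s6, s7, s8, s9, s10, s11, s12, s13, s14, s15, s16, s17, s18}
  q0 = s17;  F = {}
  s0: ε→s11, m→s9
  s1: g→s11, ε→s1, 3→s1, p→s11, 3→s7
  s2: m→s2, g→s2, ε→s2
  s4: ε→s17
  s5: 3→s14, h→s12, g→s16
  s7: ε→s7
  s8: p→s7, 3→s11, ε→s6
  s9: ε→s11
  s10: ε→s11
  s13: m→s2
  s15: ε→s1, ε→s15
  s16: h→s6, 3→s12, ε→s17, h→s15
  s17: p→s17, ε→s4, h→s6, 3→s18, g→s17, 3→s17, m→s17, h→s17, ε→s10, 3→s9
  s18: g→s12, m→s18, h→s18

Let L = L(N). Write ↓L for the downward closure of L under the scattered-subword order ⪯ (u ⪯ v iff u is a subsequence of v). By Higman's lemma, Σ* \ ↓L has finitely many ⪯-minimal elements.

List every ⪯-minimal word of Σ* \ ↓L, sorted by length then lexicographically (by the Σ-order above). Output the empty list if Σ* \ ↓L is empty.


|Q|=19, |F|=0, |δ|=40 (13 ε).
min D↑ (1 st, q0=0, F={0}): 0:p→0,m→0,g→0,h→0,3→0.
ε ∈ L(D↑) ⇒ ↓L = ∅.

A = [ε].


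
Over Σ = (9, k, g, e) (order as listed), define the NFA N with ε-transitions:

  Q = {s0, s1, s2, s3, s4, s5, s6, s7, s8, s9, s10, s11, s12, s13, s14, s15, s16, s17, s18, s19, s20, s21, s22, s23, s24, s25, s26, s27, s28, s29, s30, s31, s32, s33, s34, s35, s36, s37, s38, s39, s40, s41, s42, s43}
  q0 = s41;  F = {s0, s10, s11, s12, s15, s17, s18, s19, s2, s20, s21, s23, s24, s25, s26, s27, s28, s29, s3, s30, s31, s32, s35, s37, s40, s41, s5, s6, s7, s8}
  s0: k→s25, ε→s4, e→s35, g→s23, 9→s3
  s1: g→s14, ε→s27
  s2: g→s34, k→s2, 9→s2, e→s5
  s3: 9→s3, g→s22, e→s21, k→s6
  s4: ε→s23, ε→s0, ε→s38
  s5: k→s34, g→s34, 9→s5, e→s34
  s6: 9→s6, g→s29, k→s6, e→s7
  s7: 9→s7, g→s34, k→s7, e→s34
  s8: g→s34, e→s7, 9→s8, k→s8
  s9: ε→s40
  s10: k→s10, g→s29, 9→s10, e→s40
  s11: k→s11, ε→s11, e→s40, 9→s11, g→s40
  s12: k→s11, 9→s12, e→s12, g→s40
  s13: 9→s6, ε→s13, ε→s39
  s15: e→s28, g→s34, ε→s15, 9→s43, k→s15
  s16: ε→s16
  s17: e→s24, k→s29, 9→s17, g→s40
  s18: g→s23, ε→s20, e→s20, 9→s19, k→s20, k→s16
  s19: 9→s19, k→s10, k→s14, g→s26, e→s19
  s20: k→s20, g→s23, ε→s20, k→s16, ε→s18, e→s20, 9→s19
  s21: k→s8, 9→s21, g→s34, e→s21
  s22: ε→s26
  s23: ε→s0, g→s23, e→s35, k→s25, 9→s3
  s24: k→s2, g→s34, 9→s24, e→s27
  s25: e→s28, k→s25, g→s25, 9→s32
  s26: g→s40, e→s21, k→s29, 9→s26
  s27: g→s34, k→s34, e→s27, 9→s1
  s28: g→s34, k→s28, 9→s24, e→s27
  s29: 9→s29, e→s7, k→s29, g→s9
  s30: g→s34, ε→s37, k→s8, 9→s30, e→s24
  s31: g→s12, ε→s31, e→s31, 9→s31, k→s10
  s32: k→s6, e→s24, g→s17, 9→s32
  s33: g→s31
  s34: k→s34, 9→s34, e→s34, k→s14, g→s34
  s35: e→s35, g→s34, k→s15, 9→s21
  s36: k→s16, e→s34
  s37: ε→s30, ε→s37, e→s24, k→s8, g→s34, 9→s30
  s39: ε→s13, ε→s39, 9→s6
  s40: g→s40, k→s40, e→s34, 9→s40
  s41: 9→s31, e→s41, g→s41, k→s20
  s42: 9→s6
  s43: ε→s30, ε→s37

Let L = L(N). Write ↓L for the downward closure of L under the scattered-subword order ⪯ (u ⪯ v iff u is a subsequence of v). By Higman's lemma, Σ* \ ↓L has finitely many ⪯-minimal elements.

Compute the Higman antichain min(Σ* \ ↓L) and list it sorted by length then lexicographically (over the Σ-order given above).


Antichain: [9kee, 9gge, kgeg, kgkeek].

|Q|=44, |F|=30, |δ|=159 (24 ε).
min D↑ (28 st, q0=0, F={15}): 0:9→1,k→2,g→0,e→0 1:9→1,k→3,g→4,e→1 2:9→5,k→2,g→6,e→2 3:9→3,k→3,g→7,e→8 4:9→4,k→9,g→8,e→4 5:9→5,k→3,g→10,e→5 6:9→11,k→12,g→6,e→13 7:9→7,k→7,g→8,e→14 8:9→8,k→8,g→8,e→15 9:9→9,k→9,g→8,e→8 10:9→10,k→7,g→8,e→16 11:9→11,k→17,g→10,e→16 12:9→18,k→12,g→12,e→19 13:9→16,k→20,g→15,e→13 14:9→14,k→14,g→15,e→15 15:9→15,k→15,g→15,e→15 16:9→16,k→21,g→15,e→16 17:9→17,k→17,g→7,e→14 18:9→18,k→17,g→22,e→23 19:9→23,k→19,g→15,e→24 20:9→25,k→20,g→15,e→19 21:9→21,k→21,g→15,e→14 22:9→22,k→7,g→8,e→23 23:9→23,k→26,g→15,e→24 24:9→24,k→15,g→15,e→24 25:9→25,k→21,g→15,e→23 26:9→26,k→26,g→15,e→27 27:9→27,k→15,g→15,e→15.
'9kee': |S_i|=[39, 27, 12, 5, 2] end={s14,s34} — reject; 4/4 del acc.
'9gge': N↓-sim [39, 27, 18, 4, 2] end={s14,s34} ∉↓L; 4/4 single-dels accept.
'kgeg': |S_i|=[39, 36, 30, 16, 2] end={s14,s34} — reject; 4/4 deletions ∈↓L.
'kgkeek': run [39, 36, 30, 21, 9, 5, 2] end={s14,s34} rej; 6/6 del acc.
4 words, ⪯-incomp.


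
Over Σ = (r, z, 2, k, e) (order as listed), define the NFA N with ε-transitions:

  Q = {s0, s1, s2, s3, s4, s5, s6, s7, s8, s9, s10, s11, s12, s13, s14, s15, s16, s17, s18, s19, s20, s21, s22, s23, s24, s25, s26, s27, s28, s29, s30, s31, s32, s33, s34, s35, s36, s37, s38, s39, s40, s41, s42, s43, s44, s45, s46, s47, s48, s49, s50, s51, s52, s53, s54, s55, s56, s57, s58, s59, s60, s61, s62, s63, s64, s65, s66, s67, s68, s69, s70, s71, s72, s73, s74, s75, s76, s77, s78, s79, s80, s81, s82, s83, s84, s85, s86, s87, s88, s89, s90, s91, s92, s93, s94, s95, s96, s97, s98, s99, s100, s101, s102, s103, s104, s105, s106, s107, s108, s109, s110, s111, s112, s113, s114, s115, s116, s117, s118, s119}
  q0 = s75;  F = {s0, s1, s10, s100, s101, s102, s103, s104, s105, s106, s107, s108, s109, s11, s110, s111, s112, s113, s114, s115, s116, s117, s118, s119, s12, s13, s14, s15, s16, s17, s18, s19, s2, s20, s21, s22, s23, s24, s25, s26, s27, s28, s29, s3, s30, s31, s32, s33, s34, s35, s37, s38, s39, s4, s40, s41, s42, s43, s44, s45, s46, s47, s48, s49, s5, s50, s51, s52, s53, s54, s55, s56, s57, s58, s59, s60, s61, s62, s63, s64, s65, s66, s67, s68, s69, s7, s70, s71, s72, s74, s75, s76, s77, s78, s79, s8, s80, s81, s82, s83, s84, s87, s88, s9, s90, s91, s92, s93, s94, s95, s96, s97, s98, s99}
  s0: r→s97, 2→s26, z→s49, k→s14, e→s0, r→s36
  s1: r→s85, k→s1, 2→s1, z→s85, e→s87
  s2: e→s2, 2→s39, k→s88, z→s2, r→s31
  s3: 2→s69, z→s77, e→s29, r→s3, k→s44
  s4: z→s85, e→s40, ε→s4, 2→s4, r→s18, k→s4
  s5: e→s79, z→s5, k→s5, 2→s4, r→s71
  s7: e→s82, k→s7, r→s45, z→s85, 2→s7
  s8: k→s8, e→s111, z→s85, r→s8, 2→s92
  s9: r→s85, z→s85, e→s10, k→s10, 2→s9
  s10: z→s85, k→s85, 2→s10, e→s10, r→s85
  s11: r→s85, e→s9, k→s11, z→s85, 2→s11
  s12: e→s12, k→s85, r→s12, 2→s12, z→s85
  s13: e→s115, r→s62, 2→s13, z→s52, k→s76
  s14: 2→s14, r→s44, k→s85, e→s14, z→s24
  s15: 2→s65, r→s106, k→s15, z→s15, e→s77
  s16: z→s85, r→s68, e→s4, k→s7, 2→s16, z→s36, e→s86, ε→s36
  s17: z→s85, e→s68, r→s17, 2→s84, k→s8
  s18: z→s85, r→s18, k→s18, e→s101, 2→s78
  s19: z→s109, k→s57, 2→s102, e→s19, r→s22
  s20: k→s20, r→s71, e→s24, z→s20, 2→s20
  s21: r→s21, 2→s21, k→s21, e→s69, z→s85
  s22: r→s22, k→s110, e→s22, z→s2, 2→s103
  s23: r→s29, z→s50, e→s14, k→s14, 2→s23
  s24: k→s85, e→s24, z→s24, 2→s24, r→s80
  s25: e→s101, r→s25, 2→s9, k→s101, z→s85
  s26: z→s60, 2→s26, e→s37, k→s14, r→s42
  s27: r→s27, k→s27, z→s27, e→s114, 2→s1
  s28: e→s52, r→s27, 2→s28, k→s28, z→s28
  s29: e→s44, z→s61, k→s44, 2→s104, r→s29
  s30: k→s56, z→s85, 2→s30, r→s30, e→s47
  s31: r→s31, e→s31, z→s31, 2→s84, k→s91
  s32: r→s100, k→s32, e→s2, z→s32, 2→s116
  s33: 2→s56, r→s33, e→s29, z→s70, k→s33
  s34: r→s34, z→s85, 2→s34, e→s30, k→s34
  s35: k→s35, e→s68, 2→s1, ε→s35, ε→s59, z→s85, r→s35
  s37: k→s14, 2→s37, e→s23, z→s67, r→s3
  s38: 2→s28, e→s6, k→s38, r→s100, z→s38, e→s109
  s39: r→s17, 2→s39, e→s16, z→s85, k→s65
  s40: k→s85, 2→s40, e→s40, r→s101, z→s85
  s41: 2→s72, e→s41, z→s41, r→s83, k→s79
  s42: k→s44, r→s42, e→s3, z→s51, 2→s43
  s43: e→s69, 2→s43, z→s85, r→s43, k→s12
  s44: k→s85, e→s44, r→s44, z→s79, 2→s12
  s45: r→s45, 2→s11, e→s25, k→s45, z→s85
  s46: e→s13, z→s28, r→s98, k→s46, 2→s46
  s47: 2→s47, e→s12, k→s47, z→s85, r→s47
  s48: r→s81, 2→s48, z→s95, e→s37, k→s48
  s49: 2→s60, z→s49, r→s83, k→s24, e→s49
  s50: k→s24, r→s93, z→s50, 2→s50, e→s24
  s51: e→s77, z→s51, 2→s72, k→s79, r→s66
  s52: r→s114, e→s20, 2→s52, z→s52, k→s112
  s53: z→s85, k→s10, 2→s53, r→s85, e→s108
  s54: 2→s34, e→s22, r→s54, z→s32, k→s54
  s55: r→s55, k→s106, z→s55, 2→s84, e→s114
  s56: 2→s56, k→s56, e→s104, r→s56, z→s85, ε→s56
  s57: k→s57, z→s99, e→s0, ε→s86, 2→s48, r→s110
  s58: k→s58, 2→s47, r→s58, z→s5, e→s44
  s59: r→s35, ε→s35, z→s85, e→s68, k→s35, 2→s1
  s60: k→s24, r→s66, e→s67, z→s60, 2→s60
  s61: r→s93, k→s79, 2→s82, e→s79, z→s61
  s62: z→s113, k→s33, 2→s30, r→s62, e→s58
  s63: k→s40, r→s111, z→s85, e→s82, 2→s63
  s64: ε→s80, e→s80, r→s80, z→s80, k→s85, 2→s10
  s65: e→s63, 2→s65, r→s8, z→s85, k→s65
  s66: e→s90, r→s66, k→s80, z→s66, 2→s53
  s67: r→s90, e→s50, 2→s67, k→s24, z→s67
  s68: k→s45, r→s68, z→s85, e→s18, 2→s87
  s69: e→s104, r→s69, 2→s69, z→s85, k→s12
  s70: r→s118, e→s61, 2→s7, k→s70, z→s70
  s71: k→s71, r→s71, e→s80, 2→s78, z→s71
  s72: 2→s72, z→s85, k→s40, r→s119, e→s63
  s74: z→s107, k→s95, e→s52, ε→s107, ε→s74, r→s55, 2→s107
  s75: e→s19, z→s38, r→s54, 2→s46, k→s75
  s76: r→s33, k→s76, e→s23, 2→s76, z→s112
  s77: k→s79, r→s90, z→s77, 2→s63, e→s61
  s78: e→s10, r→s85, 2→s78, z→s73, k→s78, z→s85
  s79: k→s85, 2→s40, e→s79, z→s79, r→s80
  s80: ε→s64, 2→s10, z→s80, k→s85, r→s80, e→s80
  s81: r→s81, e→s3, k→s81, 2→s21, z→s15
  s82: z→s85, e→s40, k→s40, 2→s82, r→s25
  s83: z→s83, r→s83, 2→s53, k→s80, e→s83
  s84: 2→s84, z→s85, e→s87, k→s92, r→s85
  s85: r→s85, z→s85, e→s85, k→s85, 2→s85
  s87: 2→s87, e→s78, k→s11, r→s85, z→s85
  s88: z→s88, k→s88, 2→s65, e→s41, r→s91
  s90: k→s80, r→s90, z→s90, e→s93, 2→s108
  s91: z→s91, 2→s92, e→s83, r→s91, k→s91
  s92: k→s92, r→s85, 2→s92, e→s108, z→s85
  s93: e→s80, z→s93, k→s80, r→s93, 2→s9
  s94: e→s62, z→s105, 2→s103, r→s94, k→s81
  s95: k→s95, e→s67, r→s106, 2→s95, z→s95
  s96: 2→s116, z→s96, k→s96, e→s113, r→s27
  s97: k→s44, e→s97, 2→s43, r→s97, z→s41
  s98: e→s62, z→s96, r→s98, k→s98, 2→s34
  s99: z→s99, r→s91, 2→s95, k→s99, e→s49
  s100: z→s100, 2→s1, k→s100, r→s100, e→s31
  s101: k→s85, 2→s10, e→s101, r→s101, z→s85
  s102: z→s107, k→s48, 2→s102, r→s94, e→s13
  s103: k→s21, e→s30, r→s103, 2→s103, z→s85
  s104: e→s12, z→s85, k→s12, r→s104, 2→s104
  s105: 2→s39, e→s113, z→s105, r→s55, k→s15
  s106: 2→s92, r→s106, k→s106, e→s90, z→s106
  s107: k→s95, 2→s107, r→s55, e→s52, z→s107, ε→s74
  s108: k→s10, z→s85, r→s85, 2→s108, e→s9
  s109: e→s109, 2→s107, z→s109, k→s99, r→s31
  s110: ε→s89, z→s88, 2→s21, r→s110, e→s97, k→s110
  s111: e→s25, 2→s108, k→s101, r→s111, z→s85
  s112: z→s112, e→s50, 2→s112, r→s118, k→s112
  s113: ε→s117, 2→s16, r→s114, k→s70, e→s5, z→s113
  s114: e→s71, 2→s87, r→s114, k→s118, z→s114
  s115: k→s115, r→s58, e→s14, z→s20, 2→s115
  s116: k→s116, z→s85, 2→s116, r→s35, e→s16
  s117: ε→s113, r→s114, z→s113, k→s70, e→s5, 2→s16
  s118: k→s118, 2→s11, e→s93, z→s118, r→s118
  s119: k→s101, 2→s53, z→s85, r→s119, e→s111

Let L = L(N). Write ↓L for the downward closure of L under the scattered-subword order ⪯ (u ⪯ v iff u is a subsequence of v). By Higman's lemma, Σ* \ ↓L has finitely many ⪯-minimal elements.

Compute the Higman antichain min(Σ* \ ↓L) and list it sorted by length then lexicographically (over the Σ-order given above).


|Q|=120, |F|=114, |δ|=595 (15 ε).
min D↑ (111 st, q0=0, F={17}): 0:r→1,z→2,2→3,k→0,e→4 1:r→1,z→5,2→6,k→1,e→7 2:r→8,z→2,2→9,k→2,e→10 3:r→11,z→9,2→3,k→3,e→12 4:r→7,z→10,2→13,k→14,e→4 5:r→8,z→5,2→15,k→5,e→16 6:r→6,z→17,2→6,k→6,e→18 7:r→7,z→16,2→19,k→20,e→7 8:r→8,z→8,2→21,k→8,e→22 9:r→23,z→9,2→9,k→9,e→24 10:r→22,z→10,2→25,k→26,e→10 11:r→11,z→27,2→6,k→11,e→28 12:r→28,z→24,2→12,k→29,e→30 13:r→31,z→25,2→13,k→32,e→12 14:r→20,z→26,2→32,k→14,e→33 15:r→34,z→17,2→15,k→15,e→35 16:r→22,z→16,2→36,k→37,e→16 17:r→17,z→17,2→17,k→17,e→17 18:r→18,z→17,2→18,k→38,e→39 19:r→19,z→17,2→19,k→40,e→18 20:r→20,z→37,2→40,k→20,e→41 21:r→17,z→17,2→21,k→21,e→42 22:r→22,z→22,2→43,k→44,e→22 23:r→23,z→23,2→21,k→23,e→45 24:r→45,z→24,2→24,k→46,e→47 25:r→48,z→25,2→25,k→49,e→24 26:r→44,z→26,2→49,k→26,e→50 27:r→23,z→27,2→15,k→27,e→51 28:r→28,z→51,2→18,k→52,e→53 29:r→52,z→46,2→29,k→29,e→54 30:r→53,z→47,2→30,k→30,e→55 31:r→31,z→56,2→19,k→57,e→28 32:r→57,z→49,2→32,k→32,e→58 33:r→41,z→50,2→59,k→55,e→33 34:r→34,z→17,2→21,k→34,e→60 35:r→60,z→17,2→35,k→61,e→62 36:r→63,z→17,2→36,k→64,e→35 37:r→44,z→37,2→64,k→37,e→65 38:r→38,z→17,2→38,k→38,e→66 39:r→39,z→17,2→39,k→39,e→67 40:r→40,z→17,2→40,k→40,e→68 41:r→41,z→65,2→69,k→70,e→41 42:r→17,z→17,2→42,k→71,e→72 43:r→17,z→17,2→43,k→73,e→42 44:r→44,z→44,2→73,k→44,e→74 45:r→45,z→45,2→42,k→75,e→76 46:r→75,z→46,2→46,k→46,e→77 47:r→76,z→47,2→47,k→47,e→78 48:r→48,z→48,2→43,k→79,e→45 49:r→79,z→49,2→49,k→49,e→80 50:r→74,z→50,2→81,k→78,e→50 51:r→45,z→51,2→35,k→82,e→83 52:r→52,z→82,2→38,k→52,e→84 53:r→53,z→83,2→39,k→53,e→70 54:r→84,z→77,2→54,k→55,e→55 55:r→70,z→78,2→55,k→17,e→55 56:r→48,z→56,2→36,k→85,e→51 57:r→57,z→85,2→40,k→57,e→86 58:r→86,z→80,2→58,k→55,e→54 59:r→87,z→81,2→59,k→55,e→58 60:r→60,z→17,2→42,k→88,e→89 61:r→88,z→17,2→61,k→61,e→90 62:r→89,z→17,2→62,k→62,e→91 63:r→63,z→17,2→43,k→92,e→60 64:r→92,z→17,2→64,k→64,e→93 65:r→74,z→65,2→94,k→95,e→65 66:r→66,z→17,2→66,k→67,e→67 67:r→67,z→17,2→67,k→17,e→67 68:r→68,z→17,2→68,k→67,e→66 69:r→69,z→17,2→69,k→67,e→68 70:r→70,z→95,2→67,k→17,e→70 71:r→17,z→17,2→71,k→71,e→96 72:r→17,z→17,2→72,k→72,e→97 73:r→17,z→17,2→73,k→73,e→98 74:r→74,z→74,2→99,k→100,e→74 75:r→75,z→75,2→71,k→75,e→101 76:r→76,z→76,2→72,k→76,e→100 77:r→101,z→77,2→77,k→78,e→78 78:r→100,z→78,2→78,k→17,e→78 79:r→79,z→79,2→73,k→79,e→102 80:r→102,z→80,2→80,k→78,e→77 81:r→103,z→81,2→81,k→78,e→80 82:r→75,z→82,2→61,k→82,e→104 83:r→76,z→83,2→62,k→83,e→95 84:r→84,z→104,2→66,k→70,e→70 85:r→79,z→85,2→64,k→85,e→105 86:r→86,z→105,2→68,k→70,e→84 87:r→87,z→106,2→69,k→70,e→86 88:r→88,z→17,2→71,k→88,e→107 89:r→89,z→17,2→72,k→89,e→108 90:r→107,z→17,2→90,k→91,e→91 91:r→108,z→17,2→91,k→17,e→91 92:r→92,z→17,2→73,k→92,e→109 93:r→109,z→17,2→93,k→91,e→90 94:r→110,z→17,2→94,k→91,e→93 95:r→100,z→95,2→91,k→17,e→95 96:r→17,z→17,2→96,k→97,e→97 97:r→17,z→17,2→97,k→17,e→97 98:r→17,z→17,2→98,k→97,e→96 99:r→17,z→17,2→99,k→97,e→98 100:r→100,z→100,2→97,k→17,e→100 101:r→101,z→101,2→96,k→100,e→100 102:r→102,z→102,2→98,k→100,e→101 103:r→103,z→103,2→99,k→100,e→102 104:r→101,z→104,2→90,k→95,e→95 105:r→102,z→105,2→93,k→95,e→104 106:r→103,z→106,2→94,k→95,e→105 107:r→107,z→17,2→96,k→108,e→108 108:r→108,z→17,2→97,k→17,e→108 109:r→109,z→17,2→98,k→108,e→107 110:r→110,z→17,2→99,k→108,e→109 (ε-aug+det+¬).
'r2z': |S_i|=[120, 90, 45, 3] end={s36,s73,s85} ∉↓L; 3/3 deletions ∈↓L.
'zr2r': N↓-sim [120, 81, 38, 12, 1] end={s85} rej; 4/4 del acc.
'2eeek': run [120, 98, 60, 31, 11, 1] end={s85} — reject; 5/5 single-dels accept.
'ekekk': N↓-sim [120, 105, 79, 44, 11, 1] end={s85} ∉↓L; 5/5 deletions ∈↓L.
4 obstructions.

Antichain: [r2z, zr2r, 2eeek, ekekk].


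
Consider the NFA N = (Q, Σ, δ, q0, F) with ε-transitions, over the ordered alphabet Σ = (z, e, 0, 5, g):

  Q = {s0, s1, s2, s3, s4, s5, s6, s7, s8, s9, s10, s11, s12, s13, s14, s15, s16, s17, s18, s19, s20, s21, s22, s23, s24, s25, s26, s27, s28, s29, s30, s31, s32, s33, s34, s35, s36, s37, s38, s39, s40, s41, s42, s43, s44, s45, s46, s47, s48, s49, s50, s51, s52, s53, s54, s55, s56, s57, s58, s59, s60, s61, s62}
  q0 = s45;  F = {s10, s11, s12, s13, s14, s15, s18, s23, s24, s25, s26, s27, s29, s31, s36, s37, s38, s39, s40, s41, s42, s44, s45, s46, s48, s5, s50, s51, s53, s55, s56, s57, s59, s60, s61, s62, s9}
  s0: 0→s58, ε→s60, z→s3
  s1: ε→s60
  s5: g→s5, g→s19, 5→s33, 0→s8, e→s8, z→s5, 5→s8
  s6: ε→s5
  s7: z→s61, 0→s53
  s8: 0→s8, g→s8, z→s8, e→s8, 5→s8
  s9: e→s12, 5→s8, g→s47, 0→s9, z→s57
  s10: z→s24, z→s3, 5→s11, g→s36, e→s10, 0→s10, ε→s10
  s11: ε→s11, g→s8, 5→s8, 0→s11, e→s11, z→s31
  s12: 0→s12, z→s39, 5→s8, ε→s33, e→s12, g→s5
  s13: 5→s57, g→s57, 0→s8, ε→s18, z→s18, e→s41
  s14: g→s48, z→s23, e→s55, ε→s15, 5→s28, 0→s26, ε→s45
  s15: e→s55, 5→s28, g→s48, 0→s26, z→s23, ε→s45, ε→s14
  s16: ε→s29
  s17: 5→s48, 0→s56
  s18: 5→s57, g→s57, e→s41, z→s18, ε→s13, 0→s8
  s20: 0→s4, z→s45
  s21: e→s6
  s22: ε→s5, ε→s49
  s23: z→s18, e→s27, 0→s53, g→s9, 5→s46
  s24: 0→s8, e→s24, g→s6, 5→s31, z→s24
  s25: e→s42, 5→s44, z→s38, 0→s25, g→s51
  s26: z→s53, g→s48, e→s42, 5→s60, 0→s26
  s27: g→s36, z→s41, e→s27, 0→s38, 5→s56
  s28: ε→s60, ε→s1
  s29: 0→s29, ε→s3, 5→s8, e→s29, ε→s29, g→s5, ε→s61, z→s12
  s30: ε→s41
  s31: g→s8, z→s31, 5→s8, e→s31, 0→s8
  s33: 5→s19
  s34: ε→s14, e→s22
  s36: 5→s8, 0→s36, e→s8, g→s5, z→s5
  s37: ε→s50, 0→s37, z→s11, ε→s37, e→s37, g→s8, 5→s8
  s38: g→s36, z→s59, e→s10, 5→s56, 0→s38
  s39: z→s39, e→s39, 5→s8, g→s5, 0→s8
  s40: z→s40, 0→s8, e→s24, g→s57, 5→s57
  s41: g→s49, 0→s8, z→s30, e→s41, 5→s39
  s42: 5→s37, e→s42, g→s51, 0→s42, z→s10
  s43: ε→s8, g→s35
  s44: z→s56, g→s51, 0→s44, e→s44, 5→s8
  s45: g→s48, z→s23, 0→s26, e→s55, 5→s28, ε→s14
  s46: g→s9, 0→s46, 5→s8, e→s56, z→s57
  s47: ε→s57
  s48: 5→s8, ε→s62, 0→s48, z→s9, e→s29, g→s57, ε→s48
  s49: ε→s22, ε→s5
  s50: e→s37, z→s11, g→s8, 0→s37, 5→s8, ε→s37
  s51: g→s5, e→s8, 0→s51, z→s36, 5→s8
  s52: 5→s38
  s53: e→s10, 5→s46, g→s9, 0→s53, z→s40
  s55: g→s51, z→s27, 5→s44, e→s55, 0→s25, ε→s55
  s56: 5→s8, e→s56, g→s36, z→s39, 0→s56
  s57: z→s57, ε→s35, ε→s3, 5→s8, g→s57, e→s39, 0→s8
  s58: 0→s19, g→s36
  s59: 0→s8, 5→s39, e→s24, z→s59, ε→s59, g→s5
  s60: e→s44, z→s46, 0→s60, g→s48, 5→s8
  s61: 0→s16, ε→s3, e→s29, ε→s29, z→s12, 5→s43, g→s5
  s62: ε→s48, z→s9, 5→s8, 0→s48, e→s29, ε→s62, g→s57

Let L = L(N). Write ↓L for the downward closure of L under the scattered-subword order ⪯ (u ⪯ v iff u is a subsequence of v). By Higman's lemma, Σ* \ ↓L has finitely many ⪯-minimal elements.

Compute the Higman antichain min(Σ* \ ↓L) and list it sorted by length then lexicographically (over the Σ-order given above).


min(Σ*\↓L) = [55, g5, zz0, ege, gg0, 0e5g].

|Q|=63, |F|=37, |δ|=248 (40 ε).
min D↑ (32 st, q0=0, F={15}): 0:z→1,e→2,0→3,5→4,g→5 1:z→6,e→7,0→8,5→9,g→10 2:z→7,e→2,0→11,5→12,g→13 3:z→8,e→14,0→3,5→4,g→5 4:z→9,e→12,0→4,5→15,g→5 5:z→10,e→16,0→5,5→15,g→17 6:z→6,e→18,0→15,5→17,g→17 7:z→18,e→7,0→19,5→20,g→21 8:z→22,e→23,0→8,5→9,g→10 9:z→17,e→20,0→9,5→15,g→10 10:z→17,e→24,0→10,5→15,g→17 11:z→19,e→14,0→11,5→12,g→13 12:z→20,e→12,0→12,5→15,g→13 13:z→21,e→15,0→13,5→15,g→25 14:z→23,e→14,0→14,5→26,g→13 15:z→15,e→15,0→15,5→15,g→15 16:z→24,e→16,0→16,5→15,g→25 17:z→17,e→27,0→15,5→15,g→17 18:z→18,e→18,0→15,5→27,g→25 19:z→28,e→23,0→19,5→20,g→21 20:z→27,e→20,0→20,5→15,g→21 21:z→25,e→15,0→21,5→15,g→25 22:z→22,e→29,0→15,5→17,g→17 23:z→29,e→23,0→23,5→30,g→21 24:z→27,e→24,0→24,5→15,g→25 25:z→25,e→15,0→15,5→15,g→25 26:z→30,e→26,0→26,5→15,g→15 27:z→27,e→27,0→15,5→15,g→25 28:z→28,e→29,0→15,5→27,g→25 29:z→29,e→29,0→15,5→31,g→25 30:z→31,e→30,0→30,5→15,g→15 31:z→31,e→31,0→15,5→15,g→15 [Hopcroft].
'55': run [51, 29, 5] end={s19,s33,s35,s43,s8} ∉↓L; 2/2 del acc.
'g5': run [51, 22, 5] end={s19,s33,s35,s43,s8} rej; 2/2 single-dels accept.
'zz0': run [51, 31, 19, 1] end={s8} rej; 3/3 single-dels accept.
'ege': |S_i|=[51, 33, 10, 1] end={s8} ∉↓L; 3/3 deletions ∈↓L.
'gg0': N↓-sim [51, 22, 9, 1] end={s8} rej; 3/3 del acc.
'0e5g': run [51, 37, 24, 9, 2] end={s35,s8} ∉↓L; 4/4 del acc.
6 words, ⪯-incomp.


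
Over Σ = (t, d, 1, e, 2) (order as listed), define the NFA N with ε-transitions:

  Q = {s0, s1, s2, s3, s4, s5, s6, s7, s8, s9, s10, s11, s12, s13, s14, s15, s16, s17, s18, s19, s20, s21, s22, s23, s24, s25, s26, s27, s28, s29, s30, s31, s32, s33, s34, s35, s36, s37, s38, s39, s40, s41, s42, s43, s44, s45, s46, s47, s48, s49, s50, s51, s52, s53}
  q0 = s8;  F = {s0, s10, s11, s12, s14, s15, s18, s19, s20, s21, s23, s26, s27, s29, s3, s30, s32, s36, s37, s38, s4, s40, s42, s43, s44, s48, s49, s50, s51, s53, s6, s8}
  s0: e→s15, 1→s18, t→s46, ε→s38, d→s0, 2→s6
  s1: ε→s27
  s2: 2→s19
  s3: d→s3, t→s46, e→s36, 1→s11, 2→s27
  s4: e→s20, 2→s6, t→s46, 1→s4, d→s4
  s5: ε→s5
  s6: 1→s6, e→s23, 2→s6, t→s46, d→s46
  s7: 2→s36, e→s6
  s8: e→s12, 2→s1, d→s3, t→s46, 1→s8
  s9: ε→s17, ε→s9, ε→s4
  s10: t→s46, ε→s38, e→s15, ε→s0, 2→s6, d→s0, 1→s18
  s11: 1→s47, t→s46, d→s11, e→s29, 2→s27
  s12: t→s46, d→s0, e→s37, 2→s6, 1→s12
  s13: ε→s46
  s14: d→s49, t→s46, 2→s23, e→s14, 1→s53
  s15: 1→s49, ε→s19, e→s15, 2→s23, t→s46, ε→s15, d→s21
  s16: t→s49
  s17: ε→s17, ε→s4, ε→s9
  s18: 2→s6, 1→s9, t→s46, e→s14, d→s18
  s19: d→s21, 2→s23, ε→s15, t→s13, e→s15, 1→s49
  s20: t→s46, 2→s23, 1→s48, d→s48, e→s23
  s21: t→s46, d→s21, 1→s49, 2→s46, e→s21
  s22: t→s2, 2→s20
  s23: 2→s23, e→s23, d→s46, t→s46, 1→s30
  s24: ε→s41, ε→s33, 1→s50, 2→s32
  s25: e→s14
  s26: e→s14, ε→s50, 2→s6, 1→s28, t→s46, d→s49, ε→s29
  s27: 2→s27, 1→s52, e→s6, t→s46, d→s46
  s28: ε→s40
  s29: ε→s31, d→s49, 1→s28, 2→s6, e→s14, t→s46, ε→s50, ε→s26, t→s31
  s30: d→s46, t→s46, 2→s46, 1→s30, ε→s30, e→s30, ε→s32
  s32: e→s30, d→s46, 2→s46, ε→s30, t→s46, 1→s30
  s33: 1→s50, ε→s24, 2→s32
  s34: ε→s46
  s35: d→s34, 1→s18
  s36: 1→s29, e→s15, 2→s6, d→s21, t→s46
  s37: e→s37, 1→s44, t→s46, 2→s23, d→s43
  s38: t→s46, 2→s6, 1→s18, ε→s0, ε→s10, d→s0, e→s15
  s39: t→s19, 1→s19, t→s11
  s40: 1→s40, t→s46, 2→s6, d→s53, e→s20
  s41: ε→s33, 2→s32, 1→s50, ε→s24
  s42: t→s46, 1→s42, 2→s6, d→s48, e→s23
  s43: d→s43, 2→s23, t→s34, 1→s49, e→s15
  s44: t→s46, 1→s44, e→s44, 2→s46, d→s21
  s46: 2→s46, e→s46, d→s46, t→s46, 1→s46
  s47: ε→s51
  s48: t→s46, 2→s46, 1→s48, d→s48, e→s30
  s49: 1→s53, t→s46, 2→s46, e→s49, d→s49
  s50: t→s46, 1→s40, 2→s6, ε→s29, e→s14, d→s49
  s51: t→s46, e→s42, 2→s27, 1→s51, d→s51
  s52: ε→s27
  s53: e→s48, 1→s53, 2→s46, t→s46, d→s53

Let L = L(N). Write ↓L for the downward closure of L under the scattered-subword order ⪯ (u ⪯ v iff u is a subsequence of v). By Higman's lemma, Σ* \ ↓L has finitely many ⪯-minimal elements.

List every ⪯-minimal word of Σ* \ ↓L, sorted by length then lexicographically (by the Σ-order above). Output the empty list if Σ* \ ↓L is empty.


|Q|=54, |F|=32, |δ|=219 (35 ε).
min D↑ (27 st, q0=0, F={1}): 0:t→1,d→2,1→0,e→3,2→4 1:t→1,d→1,1→1,e→1,2→1 2:t→1,d→2,1→5,e→6,2→4 3:t→1,d→7,1→3,e→8,2→9 4:t→1,d→1,1→4,e→9,2→4 5:t→1,d→5,1→10,e→11,2→4 6:t→1,d→12,1→11,e→13,2→9 7:t→1,d→7,1→14,e→13,2→9 8:t→1,d→15,1→16,e→8,2→17 9:t→1,d→1,1→9,e→17,2→9 10:t→1,d→10,1→10,e→18,2→4 11:t→1,d→19,1→20,e→21,2→9 12:t→1,d→12,1→19,e→12,2→1 13:t→1,d→12,1→19,e→13,2→17 14:t→1,d→14,1→22,e→21,2→9 15:t→1,d→15,1→19,e→13,2→17 16:t→1,d→12,1→16,e→16,2→1 17:t→1,d→1,1→23,e→17,2→17 18:t→1,d→24,1→18,e→17,2→9 19:t→1,d→19,1→25,e→19,2→1 20:t→1,d→25,1→20,e→26,2→9 21:t→1,d→19,1→25,e→21,2→17 22:t→1,d→22,1→22,e→26,2→9 23:t→1,d→1,1→23,e→23,2→1 24:t→1,d→24,1→24,e→23,2→1 25:t→1,d→25,1→25,e→24,2→1 26:t→1,d→24,1→24,e→17,2→17 [Hopcroft].
't': |S_i|=[42, 4] end={s13,s31,s34,s46} ∉↓L; 1/1 del acc.
'2d': run [42, 8, 1] end={s46} rej; 2/2 del acc.
'ded2': |S_i|=[42, 37, 22, 7, 1] end={s46} rej; 4/4 single-dels accept.
'ee12': |S_i|=[42, 34, 17, 8, 1] end={s46} ∉↓L; 4/4 del acc.
'd11eed': N↓-sim [42, 37, 26, 18, 8, 4, 1] end={s46} ∉↓L; 6/6 deletions ∈↓L.
5 words, ⪯-incomp.

A = [t, 2d, ded2, ee12, d11eed].


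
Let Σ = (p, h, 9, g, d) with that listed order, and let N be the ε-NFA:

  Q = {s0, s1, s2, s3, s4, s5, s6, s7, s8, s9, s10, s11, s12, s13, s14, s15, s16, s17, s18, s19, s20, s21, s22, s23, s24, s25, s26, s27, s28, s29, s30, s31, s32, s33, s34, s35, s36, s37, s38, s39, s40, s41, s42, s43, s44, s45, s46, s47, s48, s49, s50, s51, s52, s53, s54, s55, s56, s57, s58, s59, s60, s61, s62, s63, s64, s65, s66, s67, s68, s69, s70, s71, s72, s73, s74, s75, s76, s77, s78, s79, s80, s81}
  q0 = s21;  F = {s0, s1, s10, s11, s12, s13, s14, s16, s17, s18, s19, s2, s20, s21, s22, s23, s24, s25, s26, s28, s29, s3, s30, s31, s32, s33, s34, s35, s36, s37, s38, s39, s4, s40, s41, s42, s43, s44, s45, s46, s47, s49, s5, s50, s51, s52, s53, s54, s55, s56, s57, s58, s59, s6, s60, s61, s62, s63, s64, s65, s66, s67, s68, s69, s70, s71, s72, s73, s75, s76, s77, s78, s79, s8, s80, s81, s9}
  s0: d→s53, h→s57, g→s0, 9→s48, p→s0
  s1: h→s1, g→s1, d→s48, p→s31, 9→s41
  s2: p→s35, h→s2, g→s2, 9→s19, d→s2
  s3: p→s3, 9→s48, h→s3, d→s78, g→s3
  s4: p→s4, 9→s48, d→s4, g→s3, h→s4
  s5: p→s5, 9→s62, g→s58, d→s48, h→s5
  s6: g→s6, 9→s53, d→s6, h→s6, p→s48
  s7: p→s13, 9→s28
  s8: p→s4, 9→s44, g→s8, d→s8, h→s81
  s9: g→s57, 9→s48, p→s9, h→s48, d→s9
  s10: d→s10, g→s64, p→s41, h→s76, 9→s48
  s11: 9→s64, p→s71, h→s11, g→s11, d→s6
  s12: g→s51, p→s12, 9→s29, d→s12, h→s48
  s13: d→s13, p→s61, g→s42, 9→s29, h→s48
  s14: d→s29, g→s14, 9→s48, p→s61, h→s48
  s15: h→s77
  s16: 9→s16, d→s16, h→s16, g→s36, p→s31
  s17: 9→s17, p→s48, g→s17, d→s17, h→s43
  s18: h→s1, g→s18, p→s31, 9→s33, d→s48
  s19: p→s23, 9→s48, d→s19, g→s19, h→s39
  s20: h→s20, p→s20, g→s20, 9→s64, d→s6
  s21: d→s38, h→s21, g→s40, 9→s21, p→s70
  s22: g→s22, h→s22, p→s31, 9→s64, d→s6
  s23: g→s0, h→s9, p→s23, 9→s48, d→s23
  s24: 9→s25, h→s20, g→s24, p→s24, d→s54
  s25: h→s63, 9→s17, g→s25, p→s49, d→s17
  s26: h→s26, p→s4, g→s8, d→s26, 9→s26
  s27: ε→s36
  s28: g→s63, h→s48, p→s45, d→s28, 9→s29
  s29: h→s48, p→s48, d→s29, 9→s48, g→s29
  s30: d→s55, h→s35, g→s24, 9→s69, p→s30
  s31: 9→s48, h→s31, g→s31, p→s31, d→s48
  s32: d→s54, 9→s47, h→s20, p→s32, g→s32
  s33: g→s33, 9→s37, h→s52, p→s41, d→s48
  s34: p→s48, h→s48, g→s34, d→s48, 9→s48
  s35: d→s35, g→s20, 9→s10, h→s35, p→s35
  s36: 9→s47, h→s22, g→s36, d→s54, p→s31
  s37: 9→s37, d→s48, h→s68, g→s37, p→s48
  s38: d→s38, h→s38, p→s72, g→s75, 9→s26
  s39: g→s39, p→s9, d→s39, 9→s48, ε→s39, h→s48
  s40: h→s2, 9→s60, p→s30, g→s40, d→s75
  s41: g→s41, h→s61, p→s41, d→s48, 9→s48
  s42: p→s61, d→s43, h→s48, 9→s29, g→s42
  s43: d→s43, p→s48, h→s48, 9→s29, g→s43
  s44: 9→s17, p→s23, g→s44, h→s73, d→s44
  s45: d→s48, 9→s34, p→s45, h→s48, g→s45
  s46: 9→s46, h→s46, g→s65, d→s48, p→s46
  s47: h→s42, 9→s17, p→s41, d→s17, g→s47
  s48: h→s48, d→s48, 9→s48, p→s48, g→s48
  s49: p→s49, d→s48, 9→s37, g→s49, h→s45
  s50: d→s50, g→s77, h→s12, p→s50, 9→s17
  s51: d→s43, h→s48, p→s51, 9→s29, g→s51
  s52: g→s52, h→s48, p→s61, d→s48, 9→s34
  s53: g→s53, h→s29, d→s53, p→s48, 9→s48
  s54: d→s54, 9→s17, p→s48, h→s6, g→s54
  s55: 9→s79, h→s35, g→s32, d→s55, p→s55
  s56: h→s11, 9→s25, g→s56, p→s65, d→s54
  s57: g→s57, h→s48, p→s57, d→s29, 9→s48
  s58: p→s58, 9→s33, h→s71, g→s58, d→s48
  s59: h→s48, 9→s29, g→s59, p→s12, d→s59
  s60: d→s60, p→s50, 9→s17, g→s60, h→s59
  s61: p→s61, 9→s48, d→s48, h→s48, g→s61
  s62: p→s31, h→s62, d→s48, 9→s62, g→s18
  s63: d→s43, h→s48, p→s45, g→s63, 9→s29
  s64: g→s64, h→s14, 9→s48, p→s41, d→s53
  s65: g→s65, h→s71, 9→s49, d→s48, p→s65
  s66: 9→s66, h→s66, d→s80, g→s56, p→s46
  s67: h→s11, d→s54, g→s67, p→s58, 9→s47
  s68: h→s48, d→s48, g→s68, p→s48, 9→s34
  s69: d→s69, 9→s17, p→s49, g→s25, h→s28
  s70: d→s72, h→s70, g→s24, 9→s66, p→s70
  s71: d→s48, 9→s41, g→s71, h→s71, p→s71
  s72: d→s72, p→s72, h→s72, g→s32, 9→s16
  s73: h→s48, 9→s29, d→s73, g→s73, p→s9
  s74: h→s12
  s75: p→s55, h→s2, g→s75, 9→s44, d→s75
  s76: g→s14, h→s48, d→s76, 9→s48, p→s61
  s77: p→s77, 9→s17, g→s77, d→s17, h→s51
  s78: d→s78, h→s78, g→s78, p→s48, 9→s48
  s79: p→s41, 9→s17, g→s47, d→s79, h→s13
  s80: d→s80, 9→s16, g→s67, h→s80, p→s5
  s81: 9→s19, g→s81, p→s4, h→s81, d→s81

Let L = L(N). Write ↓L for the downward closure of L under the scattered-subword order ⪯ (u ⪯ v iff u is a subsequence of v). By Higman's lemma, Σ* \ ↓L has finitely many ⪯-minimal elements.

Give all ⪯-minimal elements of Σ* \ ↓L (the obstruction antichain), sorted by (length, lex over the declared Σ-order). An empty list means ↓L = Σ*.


|Q|=82, |F|=77, |δ|=396 (2 ε).
min D↑ (78 st, q0=0, F={31}): 0:p→1,h→0,9→0,g→2,d→3 1:p→1,h→1,9→4,g→5,d→6 2:p→7,h→8,9→9,g→2,d→10 3:p→6,h→3,9→11,g→10,d→3 4:p→12,h→4,9→4,g→13,d→14 5:p→5,h→15,9→16,g→5,d→17 6:p→6,h→6,9→18,g→19,d→6 7:p→7,h→20,9→21,g→5,d→22 8:p→20,h→8,9→23,g→8,d→8 9:p→24,h→25,9→26,g→9,d→9 10:p→22,h→8,9→27,g→10,d→10 11:p→28,h→11,9→11,g→29,d→11 12:p→12,h→12,9→12,g→30,d→31 13:p→30,h→32,9→16,g→13,d→17 14:p→33,h→14,9→18,g→34,d→14 15:p→15,h→15,9→35,g→15,d→36 16:p→37,h→38,9→26,g→16,d→26 17:p→31,h→36,9→26,g→17,d→17 18:p→39,h→18,9→18,g→40,d→18 19:p→19,h→15,9→41,g→19,d→17 20:p→20,h→20,9→42,g→15,d→20 21:p→37,h→43,9→26,g→16,d→21 22:p→22,h→20,9→44,g→19,d→22 23:p→45,h→46,9→31,g→23,d→23 24:p→24,h→47,9→26,g→48,d→24 25:p→47,h→31,9→49,g→25,d→25 26:p→31,h→50,9→26,g→26,d→26 27:p→45,h→51,9→26,g→27,d→27 28:p→28,h→28,9→31,g→52,d→28 29:p→28,h→53,9→27,g→29,d→29 30:p→30,h→54,9→37,g→30,d→31 31:p→31,h→31,9→31,g→31,d→31 32:p→54,h→32,9→35,g→32,d→36 33:p→33,h→33,9→55,g→56,d→31 34:p→56,h→32,9→41,g→34,d→17 35:p→57,h→58,9→31,g→35,d→59 36:p→31,h→36,9→59,g→36,d→36 37:p→37,h→60,9→61,g→37,d→31 38:p→60,h→31,9→49,g→38,d→50 39:p→39,h→39,9→31,g→39,d→31 40:p→39,h→62,9→41,g→40,d→17 41:p→57,h→63,9→26,g→41,d→26 42:p→57,h→64,9→31,g→35,d→42 43:p→60,h→31,9→49,g→38,d→43 44:p→57,h→65,9→26,g→41,d→44 45:p→45,h→66,9→31,g→67,d→45 46:p→66,h→31,9→31,g→46,d→46 47:p→47,h→31,9→49,g→68,d→47 48:p→48,h→68,9→26,g→48,d→26 49:p→31,h→31,9→31,g→49,d→49 50:p→31,h→31,9→49,g→50,d→50 51:p→66,h→31,9→49,g→51,d→51 52:p→52,h→52,9→31,g→52,d→69 53:p→28,h→53,9→23,g→53,d→53 54:p→54,h→54,9→57,g→54,d→31 55:p→39,h→55,9→55,g→70,d→31 56:p→56,h→54,9→71,g→56,d→31 57:p→57,h→72,9→31,g→57,d→31 58:p→72,h→31,9→31,g→58,d→49 59:p→31,h→49,9→31,g→59,d→59 60:p→60,h→31,9→73,g→60,d→31 61:p→31,h→74,9→61,g→61,d→31 62:p→39,h→62,9→35,g→62,d→36 63:p→72,h→31,9→49,g→63,d→50 64:p→72,h→31,9→31,g→58,d→64 65:p→72,h→31,9→49,g→63,d→65 66:p→66,h→31,9→31,g→75,d→66 67:p→67,h→75,9→31,g→67,d→59 68:p→68,h→31,9→49,g→68,d→50 69:p→31,h→69,9→31,g→69,d→69 70:p→39,h→76,9→71,g→70,d→31 71:p→57,h→77,9→61,g→71,d→31 72:p→72,h→31,9→31,g→72,d→31 73:p→31,h→31,9→31,g→73,d→31 74:p→31,h→31,9→73,g→74,d→31 75:p→75,h→31,9→31,g→75,d→49 76:p→39,h→76,9→57,g→76,d→31 77:p→72,h→31,9→73,g→77,d→31.
'p9pd': |S_i|=[78, 64, 45, 19, 1] end={s48} rej; 4/4 del acc.
'pgdp': |S_i|=[78, 64, 42, 8, 1] end={s48} rej; 4/4 single-dels accept.
'gh99': |S_i|=[78, 67, 41, 16, 1] end={s48} rej; 4/4 single-dels accept.
'g9hh': |S_i|=[78, 67, 40, 21, 1] end={s48} ∉↓L; 4/4 del acc.
'g99p': run [78, 67, 40, 7, 1] end={s48} ∉↓L; 4/4 deletions ∈↓L.
'd9p9': N↓-sim [78, 69, 43, 13, 1] end={s48} ∉↓L; 4/4 del acc.
6 minimals (antichain).

Antichain: [p9pd, pgdp, gh99, g9hh, g99p, d9p9].
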